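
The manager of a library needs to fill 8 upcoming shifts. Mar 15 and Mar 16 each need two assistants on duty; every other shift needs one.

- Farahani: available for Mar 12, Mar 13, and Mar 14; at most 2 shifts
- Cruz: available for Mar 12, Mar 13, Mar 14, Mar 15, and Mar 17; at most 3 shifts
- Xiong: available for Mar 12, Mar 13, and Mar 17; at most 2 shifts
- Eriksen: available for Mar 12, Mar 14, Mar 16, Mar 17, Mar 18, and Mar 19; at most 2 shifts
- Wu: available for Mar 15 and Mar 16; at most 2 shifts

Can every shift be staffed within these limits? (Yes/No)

No

Total capacity is 11 and 10 slots are needed, so capacity alone doesn't rule it out.
Shifts {Mar 16, Mar 18, Mar 19} need 4 worker-slots in total, but the assistants available for any of those shifts (Eriksen and Wu) can supply at most 3 among them. So no valid schedule exists.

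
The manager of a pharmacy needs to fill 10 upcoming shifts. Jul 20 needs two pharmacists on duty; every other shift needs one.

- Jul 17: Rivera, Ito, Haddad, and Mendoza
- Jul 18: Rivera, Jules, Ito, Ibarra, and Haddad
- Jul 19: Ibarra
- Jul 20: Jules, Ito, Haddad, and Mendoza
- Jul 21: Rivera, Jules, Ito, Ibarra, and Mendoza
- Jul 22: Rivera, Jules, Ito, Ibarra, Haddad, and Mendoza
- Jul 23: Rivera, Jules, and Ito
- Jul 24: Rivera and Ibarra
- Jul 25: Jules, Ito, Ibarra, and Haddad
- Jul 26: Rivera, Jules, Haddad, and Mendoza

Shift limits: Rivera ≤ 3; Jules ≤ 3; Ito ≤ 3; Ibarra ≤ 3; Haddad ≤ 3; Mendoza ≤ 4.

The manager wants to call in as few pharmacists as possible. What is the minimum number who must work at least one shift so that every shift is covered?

11 slots to fill and no one can take more than 4, so at least ⌈11/4⌉ = 3 pharmacists are needed.
Any 3 pharmacists together have capacity at most 4+3+3 = 10 < 11 slots, so 3 can never suffice.
Rivera, Jules, Ito, and Ibarra alone can cover everything: Jul 17→Rivera, Jul 18→Ito, Jul 19→Ibarra, Jul 20→Jules+Ito, Jul 21→Ito, Jul 22→Ibarra, Jul 23→Jules, Jul 24→Rivera, Jul 25→Jules, Jul 26→Rivera.

4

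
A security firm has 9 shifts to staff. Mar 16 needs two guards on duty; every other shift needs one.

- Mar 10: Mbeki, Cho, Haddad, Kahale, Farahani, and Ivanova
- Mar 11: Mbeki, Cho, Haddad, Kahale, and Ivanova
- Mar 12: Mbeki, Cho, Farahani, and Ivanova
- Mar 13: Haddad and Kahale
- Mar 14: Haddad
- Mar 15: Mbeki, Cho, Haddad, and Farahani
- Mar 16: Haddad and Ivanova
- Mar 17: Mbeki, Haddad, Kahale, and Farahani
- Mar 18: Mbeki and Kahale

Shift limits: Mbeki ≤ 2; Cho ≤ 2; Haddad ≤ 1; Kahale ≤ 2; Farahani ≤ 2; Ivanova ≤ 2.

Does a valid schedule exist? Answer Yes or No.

Total capacity is 11 and 10 slots are needed, so capacity alone doesn't rule it out.
Shifts {Mar 14, Mar 16} need 3 worker-slots in total, but the guards available for any of those shifts (Haddad and Ivanova) can supply at most 2 among them. So no valid schedule exists.

No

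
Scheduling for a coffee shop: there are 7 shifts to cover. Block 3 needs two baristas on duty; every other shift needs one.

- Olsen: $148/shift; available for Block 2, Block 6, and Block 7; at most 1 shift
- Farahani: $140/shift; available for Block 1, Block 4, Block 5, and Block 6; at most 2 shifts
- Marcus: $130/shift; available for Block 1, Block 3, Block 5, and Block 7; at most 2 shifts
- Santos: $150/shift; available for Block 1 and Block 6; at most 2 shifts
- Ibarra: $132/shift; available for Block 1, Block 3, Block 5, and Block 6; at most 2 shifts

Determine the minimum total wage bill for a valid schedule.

$1102

Block 2 can only be covered by Olsen, so that assignment is forced.
Block 3 can only be covered by Marcus and Ibarra, so that assignment is forced.
Block 4 can only be covered by Farahani, so that assignment is forced.
Picking the cheapest available barista for each shift independently would cost $1072, but that ignores the shift limits.
An optimal schedule: Block 1→Farahani, Block 2→Olsen, Block 3→Marcus+Ibarra, Block 4→Farahani, Block 5→Ibarra, Block 6→Santos, Block 7→Marcus.
Total: 140 + 148 + 130 + 132 + 140 + 132 + 150 + 130 = $1102.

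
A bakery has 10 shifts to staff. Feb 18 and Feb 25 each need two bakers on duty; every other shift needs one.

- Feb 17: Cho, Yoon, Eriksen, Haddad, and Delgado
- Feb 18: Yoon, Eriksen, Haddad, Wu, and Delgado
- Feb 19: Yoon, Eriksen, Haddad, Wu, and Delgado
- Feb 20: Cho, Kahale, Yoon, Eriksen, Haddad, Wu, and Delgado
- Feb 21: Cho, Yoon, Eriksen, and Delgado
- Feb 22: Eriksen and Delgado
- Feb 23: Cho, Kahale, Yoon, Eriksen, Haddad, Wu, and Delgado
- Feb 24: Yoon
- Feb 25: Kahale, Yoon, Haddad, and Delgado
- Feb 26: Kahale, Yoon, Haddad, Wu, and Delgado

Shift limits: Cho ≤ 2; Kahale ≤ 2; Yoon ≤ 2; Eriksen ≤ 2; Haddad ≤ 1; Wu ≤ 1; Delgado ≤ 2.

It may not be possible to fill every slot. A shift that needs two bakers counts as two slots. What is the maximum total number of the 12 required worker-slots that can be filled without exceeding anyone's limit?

Total capacity across all bakers is 2+2+2+2+1+1+2 = 12, and 12 slots are needed, so at most 12 can be filled.
An assignment achieving 12: Feb 17→Cho, Feb 18→Eriksen+Haddad, Feb 19→Wu, Feb 20→Delgado, Feb 21→Cho, Feb 22→Eriksen, Feb 23→Delgado, Feb 24→Yoon, Feb 25→Kahale+Yoon, Feb 26→Kahale.
Loads: Cho 2/2, Kahale 2/2, Yoon 2/2, Eriksen 2/2, Haddad 1/1, Wu 1/1, Delgado 2/2.

12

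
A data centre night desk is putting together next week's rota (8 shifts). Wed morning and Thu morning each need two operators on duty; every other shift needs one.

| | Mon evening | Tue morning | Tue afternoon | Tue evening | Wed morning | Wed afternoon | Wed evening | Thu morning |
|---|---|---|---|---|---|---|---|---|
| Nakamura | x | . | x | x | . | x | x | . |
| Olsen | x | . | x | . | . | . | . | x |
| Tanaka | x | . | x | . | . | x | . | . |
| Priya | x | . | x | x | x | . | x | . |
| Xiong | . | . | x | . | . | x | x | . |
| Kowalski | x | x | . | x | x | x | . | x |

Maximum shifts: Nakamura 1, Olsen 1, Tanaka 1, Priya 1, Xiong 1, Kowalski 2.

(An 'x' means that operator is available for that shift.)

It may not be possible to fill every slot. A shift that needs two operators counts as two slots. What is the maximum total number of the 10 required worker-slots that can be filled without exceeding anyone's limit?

7

Total capacity across all operators is 1+1+1+1+1+2 = 7, and 10 slots are needed, so at most 7 can be filled.
An assignment achieving 7: Tue morning→Kowalski, Tue evening→Nakamura, Wed morning→Priya+Kowalski, Wed afternoon→Tanaka, Wed evening→Xiong, Thu morning→Olsen.
Loads: Nakamura 1/1, Olsen 1/1, Tanaka 1/1, Priya 1/1, Xiong 1/1, Kowalski 2/2.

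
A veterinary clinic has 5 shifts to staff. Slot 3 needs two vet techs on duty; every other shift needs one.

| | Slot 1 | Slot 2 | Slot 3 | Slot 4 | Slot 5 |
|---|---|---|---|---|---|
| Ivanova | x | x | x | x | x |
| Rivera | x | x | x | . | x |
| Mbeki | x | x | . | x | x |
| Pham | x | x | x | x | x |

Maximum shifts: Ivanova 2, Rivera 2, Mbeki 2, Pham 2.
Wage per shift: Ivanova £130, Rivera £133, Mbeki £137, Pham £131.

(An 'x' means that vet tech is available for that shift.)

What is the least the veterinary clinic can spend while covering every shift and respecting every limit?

£788

Picking the cheapest available vet tech for each shift independently would cost £781, but that ignores the shift limits.
An optimal schedule: Slot 1→Pham, Slot 2→Rivera, Slot 3→Ivanova+Pham, Slot 4→Ivanova, Slot 5→Rivera.
Total: 131 + 133 + 130 + 131 + 130 + 133 = £788.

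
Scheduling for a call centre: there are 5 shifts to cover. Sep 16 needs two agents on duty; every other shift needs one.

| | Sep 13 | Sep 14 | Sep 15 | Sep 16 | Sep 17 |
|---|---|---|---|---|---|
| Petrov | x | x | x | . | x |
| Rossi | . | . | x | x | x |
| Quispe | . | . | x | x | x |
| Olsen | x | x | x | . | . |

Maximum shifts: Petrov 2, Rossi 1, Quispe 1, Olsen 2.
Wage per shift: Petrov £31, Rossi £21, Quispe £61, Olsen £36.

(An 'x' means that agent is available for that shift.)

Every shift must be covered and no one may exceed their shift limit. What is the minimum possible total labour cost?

Sep 16 can only be covered by Rossi and Quispe, so that assignment is forced.
Picking the cheapest available agent for each shift independently would cost £186, but that ignores the shift limits.
An optimal schedule: Sep 13→Petrov, Sep 14→Olsen, Sep 15→Olsen, Sep 16→Rossi+Quispe, Sep 17→Petrov.
Total: 31 + 36 + 36 + 21 + 61 + 31 = £216.

£216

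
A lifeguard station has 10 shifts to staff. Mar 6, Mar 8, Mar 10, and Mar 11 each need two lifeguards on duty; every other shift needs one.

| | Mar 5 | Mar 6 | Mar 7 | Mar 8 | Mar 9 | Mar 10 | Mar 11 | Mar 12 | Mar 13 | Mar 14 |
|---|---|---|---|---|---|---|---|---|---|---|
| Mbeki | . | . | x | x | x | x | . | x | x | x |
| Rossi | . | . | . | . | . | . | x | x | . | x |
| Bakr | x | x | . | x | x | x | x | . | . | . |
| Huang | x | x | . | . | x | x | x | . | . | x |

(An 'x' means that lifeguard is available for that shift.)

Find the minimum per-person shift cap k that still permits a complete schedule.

With 4 lifeguards and 14 worker-slots to fill, someone must work at least ⌈14/4⌉ = 4 shifts, so k ≥ 4.
k = 4 works: Mar 5→Bakr, Mar 6→Bakr+Huang, Mar 7→Mbeki, Mar 8→Mbeki+Bakr, Mar 9→Huang, Mar 10→Bakr+Huang, Mar 11→Rossi+Huang, Mar 12→Mbeki, Mar 13→Mbeki, Mar 14→Rossi.
Loads: Mbeki 4, Rossi 2, Bakr 4, Huang 4 — all ≤ 4.

4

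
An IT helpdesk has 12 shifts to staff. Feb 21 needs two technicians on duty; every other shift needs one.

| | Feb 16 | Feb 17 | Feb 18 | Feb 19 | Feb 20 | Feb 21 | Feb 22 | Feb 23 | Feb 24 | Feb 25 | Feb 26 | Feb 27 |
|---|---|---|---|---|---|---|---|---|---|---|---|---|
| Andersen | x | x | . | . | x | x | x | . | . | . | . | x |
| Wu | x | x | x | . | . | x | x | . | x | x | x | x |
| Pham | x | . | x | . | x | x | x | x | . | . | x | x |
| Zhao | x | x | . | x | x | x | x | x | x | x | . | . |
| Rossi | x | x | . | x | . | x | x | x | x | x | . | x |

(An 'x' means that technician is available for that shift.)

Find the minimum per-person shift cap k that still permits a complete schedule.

With 5 technicians and 13 worker-slots to fill, someone must work at least ⌈13/5⌉ = 3 shifts, so k ≥ 3.
k = 3 works: Feb 16→Pham, Feb 17→Andersen, Feb 18→Wu, Feb 19→Zhao, Feb 20→Andersen, Feb 21→Zhao+Rossi, Feb 22→Pham, Feb 23→Pham, Feb 24→Wu, Feb 25→Zhao, Feb 26→Wu, Feb 27→Andersen.
Loads: Andersen 3, Wu 3, Pham 3, Zhao 3, Rossi 1 — all ≤ 3.

3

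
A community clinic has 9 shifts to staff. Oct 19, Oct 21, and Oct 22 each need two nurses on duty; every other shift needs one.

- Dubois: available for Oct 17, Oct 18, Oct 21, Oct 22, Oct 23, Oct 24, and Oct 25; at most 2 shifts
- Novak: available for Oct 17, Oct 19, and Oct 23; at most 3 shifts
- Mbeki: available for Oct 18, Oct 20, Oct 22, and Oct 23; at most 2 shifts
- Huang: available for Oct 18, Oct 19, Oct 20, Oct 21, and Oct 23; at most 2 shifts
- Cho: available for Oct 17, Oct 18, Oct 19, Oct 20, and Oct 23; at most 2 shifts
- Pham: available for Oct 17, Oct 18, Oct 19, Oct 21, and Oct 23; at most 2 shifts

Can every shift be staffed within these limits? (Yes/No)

No

Total capacity is 13 and 12 slots are needed, so capacity alone doesn't rule it out.
Shifts {Oct 22, Oct 24, Oct 25} need 4 worker-slots in total, but the nurses available for any of those shifts (Dubois and Mbeki) can supply at most 3 among them. So no valid schedule exists.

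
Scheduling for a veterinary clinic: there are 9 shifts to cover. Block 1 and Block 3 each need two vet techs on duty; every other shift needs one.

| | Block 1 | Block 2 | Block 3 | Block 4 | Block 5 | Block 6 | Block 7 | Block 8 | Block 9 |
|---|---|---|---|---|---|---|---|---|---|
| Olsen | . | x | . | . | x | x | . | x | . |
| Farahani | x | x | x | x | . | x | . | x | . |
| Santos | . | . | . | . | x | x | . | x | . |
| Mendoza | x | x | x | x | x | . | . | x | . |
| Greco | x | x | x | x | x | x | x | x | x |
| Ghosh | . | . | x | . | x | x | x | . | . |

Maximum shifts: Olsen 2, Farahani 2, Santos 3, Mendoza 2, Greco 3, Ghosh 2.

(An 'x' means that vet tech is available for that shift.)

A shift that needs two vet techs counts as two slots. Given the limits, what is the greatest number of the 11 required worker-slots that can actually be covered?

11

Total capacity across all vet techs is 2+2+3+2+3+2 = 14, and 11 slots are needed, so at most 11 can be filled.
An assignment achieving 11: Block 1→Farahani+Mendoza, Block 2→Olsen, Block 3→Mendoza+Greco, Block 4→Farahani, Block 5→Olsen, Block 6→Santos, Block 7→Greco, Block 8→Santos, Block 9→Greco.
Loads: Olsen 2/2, Farahani 2/2, Santos 2/3, Mendoza 2/2, Greco 3/3, Ghosh 0/2.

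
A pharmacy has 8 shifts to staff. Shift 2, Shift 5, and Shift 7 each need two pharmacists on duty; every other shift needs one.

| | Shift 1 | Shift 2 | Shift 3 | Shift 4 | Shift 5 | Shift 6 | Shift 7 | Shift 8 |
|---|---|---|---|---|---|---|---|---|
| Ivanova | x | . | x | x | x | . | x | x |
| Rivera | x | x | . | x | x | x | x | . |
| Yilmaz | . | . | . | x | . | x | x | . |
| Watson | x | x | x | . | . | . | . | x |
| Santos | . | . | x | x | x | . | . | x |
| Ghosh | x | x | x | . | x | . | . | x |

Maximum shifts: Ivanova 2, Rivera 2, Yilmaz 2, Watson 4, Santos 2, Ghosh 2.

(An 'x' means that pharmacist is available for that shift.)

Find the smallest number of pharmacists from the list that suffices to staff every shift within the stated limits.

5

11 slots to fill and no one can take more than 4, so at least ⌈11/4⌉ = 3 pharmacists are needed.
Any 4 pharmacists together have capacity at most 4+2+2+2 = 10 < 11 slots, so 4 can never suffice.
Ivanova, Rivera, Yilmaz, Watson, and Santos alone can cover everything: Shift 1→Watson, Shift 2→Rivera+Watson, Shift 3→Watson, Shift 4→Yilmaz, Shift 5→Ivanova+Santos, Shift 6→Rivera, Shift 7→Ivanova+Yilmaz, Shift 8→Watson.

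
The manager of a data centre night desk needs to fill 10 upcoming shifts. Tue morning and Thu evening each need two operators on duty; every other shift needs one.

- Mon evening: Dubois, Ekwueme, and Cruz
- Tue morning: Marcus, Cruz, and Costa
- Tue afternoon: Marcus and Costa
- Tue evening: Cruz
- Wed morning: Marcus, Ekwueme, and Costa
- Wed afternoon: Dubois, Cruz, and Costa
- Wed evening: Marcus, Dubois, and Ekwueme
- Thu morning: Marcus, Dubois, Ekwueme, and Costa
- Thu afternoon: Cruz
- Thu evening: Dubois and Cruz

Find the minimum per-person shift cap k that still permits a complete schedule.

3

With 5 operators and 12 worker-slots to fill, someone must work at least ⌈12/5⌉ = 3 shifts, so k ≥ 3.
k = 3 works: Mon evening→Dubois, Tue morning→Marcus+Costa, Tue afternoon→Marcus, Tue evening→Cruz, Wed morning→Marcus, Wed afternoon→Dubois, Wed evening→Ekwueme, Thu morning→Ekwueme, Thu afternoon→Cruz, Thu evening→Dubois+Cruz.
Loads: Marcus 3, Dubois 3, Ekwueme 2, Cruz 3, Costa 1 — all ≤ 3.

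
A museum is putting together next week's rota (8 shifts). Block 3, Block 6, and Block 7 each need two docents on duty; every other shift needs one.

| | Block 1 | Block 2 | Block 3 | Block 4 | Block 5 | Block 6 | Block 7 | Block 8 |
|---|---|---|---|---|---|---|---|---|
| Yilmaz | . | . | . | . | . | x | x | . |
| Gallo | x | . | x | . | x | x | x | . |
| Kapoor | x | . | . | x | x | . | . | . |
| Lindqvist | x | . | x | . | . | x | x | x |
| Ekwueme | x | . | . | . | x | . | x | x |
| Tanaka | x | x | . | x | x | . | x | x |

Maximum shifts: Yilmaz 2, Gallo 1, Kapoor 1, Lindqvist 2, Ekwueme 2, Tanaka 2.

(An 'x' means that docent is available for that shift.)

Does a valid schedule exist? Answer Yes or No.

No

Total capacity is 2+1+1+2+2+2 = 10 but 11 worker-slots are needed — infeasible.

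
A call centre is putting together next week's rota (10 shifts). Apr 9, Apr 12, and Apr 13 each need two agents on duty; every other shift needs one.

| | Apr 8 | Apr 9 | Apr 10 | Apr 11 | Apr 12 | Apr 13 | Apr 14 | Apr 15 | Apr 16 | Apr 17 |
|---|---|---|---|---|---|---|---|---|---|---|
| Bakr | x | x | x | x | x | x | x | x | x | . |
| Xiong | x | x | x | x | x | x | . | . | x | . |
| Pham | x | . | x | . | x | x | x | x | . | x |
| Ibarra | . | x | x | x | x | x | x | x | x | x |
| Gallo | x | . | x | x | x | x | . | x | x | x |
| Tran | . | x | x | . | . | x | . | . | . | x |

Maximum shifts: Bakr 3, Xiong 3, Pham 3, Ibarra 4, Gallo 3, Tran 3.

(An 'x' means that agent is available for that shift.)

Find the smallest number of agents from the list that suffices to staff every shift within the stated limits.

4

13 slots to fill and no one can take more than 4, so at least ⌈13/4⌉ = 4 agents are needed.
Bakr, Xiong, Pham, and Ibarra alone can cover everything: Apr 8→Bakr, Apr 9→Bakr+Xiong, Apr 10→Ibarra, Apr 11→Bakr, Apr 12→Xiong+Ibarra, Apr 13→Xiong+Ibarra, Apr 14→Pham, Apr 15→Pham, Apr 16→Ibarra, Apr 17→Pham.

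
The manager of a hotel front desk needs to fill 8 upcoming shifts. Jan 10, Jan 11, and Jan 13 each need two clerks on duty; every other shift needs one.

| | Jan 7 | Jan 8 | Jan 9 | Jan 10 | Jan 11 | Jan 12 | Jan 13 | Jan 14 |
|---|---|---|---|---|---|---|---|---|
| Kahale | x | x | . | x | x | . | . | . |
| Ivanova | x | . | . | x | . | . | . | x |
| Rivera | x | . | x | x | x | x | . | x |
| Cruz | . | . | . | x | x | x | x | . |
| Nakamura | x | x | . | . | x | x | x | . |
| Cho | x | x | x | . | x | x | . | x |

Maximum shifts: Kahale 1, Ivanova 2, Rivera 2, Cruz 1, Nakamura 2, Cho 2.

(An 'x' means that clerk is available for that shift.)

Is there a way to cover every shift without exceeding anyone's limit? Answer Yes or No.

Total capacity is 1+2+2+1+2+2 = 10 but 11 worker-slots are needed — infeasible.

No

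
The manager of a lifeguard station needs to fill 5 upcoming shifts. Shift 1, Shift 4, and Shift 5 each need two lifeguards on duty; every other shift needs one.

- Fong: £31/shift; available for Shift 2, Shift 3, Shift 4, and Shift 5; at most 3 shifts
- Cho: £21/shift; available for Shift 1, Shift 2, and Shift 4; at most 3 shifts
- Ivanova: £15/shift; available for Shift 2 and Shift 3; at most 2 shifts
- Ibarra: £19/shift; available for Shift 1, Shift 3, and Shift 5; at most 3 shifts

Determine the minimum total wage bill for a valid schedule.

Shift 1 can only be covered by Cho and Ibarra, so that assignment is forced.
Shift 4 can only be covered by Fong and Cho, so that assignment is forced.
Shift 5 can only be covered by Fong and Ibarra, so that assignment is forced.
Picking the cheapest available lifeguard for each shift independently would cost £172, and that bound is achievable.
An optimal schedule: Shift 1→Ibarra+Cho, Shift 2→Ivanova, Shift 3→Ivanova, Shift 4→Cho+Fong, Shift 5→Ibarra+Fong.
Total: 19 + 21 + 15 + 15 + 21 + 31 + 19 + 31 = £172.

£172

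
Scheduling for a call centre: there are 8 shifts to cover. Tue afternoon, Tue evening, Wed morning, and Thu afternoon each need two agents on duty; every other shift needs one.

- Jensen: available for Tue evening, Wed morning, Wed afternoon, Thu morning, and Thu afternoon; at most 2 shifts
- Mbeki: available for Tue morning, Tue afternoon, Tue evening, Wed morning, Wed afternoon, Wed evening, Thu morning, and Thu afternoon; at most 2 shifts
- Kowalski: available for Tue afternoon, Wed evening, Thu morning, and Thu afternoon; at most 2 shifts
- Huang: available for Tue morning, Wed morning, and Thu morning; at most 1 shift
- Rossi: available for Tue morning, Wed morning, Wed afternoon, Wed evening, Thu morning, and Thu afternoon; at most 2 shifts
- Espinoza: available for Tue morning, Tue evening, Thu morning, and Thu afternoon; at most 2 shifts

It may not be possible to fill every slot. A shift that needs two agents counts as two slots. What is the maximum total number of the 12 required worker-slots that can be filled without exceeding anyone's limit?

Total capacity across all agents is 2+2+2+1+2+2 = 11, and 12 slots are needed, so at most 11 can be filled.
An assignment achieving 11: Tue morning→Huang, Tue afternoon→Mbeki+Kowalski, Tue evening→Jensen+Mbeki, Wed morning→Rossi, Wed afternoon→Jensen, Wed evening→Kowalski, Thu morning→Espinoza, Thu afternoon→Rossi+Espinoza.
Loads: Jensen 2/2, Mbeki 2/2, Kowalski 2/2, Huang 1/1, Rossi 2/2, Espinoza 2/2.

11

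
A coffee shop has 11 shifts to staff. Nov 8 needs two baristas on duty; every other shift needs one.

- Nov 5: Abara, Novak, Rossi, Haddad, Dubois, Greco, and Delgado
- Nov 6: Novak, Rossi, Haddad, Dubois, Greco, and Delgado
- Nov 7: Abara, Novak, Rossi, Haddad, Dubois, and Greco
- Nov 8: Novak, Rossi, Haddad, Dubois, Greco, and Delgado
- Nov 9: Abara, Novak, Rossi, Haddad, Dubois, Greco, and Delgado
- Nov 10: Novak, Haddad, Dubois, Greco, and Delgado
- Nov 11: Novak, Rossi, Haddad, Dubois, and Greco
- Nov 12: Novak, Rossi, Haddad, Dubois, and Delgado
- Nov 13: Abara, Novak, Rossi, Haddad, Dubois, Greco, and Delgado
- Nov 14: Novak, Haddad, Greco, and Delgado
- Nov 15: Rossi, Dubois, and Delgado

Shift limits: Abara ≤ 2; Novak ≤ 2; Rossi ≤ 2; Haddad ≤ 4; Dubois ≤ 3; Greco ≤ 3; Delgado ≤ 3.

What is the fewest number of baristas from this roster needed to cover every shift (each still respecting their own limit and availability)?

4

12 slots to fill and no one can take more than 4, so at least ⌈12/4⌉ = 3 baristas are needed.
Any 3 baristas together have capacity at most 4+3+3 = 10 < 12 slots, so 3 can never suffice.
Abara, Haddad, Dubois, and Greco alone can cover everything: Nov 5→Abara, Nov 6→Haddad, Nov 7→Abara, Nov 8→Haddad+Dubois, Nov 9→Greco, Nov 10→Dubois, Nov 11→Greco, Nov 12→Haddad, Nov 13→Greco, Nov 14→Haddad, Nov 15→Dubois.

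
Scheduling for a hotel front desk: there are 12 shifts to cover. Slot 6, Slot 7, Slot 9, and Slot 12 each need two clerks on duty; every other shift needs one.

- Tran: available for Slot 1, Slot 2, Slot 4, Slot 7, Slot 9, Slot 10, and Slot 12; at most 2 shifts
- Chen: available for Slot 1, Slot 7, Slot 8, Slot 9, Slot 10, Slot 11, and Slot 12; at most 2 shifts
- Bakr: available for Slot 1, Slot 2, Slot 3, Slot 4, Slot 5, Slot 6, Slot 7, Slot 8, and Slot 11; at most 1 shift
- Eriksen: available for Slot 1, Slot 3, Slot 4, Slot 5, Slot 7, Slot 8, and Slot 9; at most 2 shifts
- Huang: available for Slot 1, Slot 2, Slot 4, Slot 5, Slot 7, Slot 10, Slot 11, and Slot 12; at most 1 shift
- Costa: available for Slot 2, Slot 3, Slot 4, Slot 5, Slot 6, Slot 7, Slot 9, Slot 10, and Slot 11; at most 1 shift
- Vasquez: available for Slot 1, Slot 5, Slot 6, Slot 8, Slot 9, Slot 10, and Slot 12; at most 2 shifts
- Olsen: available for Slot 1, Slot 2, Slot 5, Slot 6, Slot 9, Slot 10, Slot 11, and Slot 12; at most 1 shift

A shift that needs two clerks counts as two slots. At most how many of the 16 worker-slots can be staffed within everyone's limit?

Total capacity across all clerks is 2+2+1+2+1+1+2+1 = 12, and 16 slots are needed, so at most 12 can be filled.
An assignment achieving 12: Slot 2→Tran, Slot 3→Bakr, Slot 4→Tran, Slot 5→Eriksen, Slot 6→Costa+Vasquez, Slot 7→Eriksen, Slot 8→Chen, Slot 9→Olsen, Slot 11→Chen, Slot 12→Huang+Vasquez.
Loads: Tran 2/2, Chen 2/2, Bakr 1/1, Eriksen 2/2, Huang 1/1, Costa 1/1, Vasquez 2/2, Olsen 1/1.

12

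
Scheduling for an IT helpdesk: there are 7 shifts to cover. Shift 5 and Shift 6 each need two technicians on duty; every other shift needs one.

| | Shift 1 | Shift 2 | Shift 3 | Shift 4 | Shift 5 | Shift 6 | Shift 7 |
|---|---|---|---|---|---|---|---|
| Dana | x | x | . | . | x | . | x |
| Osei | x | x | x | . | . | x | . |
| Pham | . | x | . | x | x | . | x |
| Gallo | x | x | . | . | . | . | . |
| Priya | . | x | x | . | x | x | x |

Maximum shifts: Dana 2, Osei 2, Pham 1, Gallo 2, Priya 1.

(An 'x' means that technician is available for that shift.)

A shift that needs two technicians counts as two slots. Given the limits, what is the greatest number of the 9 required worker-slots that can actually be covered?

8

Total capacity across all technicians is 2+2+1+2+1 = 8, and 9 slots are needed, so at most 8 can be filled.
An assignment achieving 8: Shift 1→Gallo, Shift 2→Gallo, Shift 3→Osei, Shift 4→Pham, Shift 5→Dana, Shift 6→Osei+Priya, Shift 7→Dana.
Loads: Dana 2/2, Osei 2/2, Pham 1/1, Gallo 2/2, Priya 1/1.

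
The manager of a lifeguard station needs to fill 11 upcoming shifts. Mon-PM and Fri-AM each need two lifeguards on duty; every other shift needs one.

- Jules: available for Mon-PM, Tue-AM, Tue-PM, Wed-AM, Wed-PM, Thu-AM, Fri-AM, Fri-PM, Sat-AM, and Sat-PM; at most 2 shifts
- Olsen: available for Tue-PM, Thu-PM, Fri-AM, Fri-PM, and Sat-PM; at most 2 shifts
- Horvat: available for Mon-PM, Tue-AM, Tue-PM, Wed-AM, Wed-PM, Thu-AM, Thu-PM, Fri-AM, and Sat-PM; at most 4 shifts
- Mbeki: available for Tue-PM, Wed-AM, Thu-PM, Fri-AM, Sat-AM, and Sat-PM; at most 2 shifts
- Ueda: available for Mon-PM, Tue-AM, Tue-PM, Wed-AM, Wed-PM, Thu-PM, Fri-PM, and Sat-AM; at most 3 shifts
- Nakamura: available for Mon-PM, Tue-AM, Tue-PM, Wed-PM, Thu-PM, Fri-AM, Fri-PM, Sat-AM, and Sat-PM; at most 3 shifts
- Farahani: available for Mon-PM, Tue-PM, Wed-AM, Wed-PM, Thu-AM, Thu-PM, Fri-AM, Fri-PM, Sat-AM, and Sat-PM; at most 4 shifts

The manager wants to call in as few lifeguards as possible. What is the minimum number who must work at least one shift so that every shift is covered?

13 slots to fill and no one can take more than 4, so at least ⌈13/4⌉ = 4 lifeguards are needed.
Jules, Horvat, Ueda, and Farahani alone can cover everything: Mon-PM→Ueda+Farahani, Tue-AM→Jules, Tue-PM→Horvat, Wed-AM→Farahani, Wed-PM→Farahani, Thu-AM→Jules, Thu-PM→Horvat, Fri-AM→Horvat+Farahani, Fri-PM→Ueda, Sat-AM→Ueda, Sat-PM→Horvat.

4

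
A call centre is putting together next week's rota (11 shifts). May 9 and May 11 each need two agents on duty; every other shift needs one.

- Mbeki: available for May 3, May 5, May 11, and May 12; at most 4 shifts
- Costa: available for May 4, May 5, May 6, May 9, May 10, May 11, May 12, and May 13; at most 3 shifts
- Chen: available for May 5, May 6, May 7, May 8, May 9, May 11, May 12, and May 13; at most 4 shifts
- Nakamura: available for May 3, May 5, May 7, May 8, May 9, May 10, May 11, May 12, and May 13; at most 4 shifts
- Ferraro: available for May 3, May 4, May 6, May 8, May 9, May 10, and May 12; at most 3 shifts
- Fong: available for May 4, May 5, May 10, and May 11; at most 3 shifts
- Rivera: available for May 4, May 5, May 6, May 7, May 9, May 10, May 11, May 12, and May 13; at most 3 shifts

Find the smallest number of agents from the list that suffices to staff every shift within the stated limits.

4

13 slots to fill and no one can take more than 4, so at least ⌈13/4⌉ = 4 agents are needed.
Mbeki, Costa, Chen, and Nakamura alone can cover everything: May 3→Mbeki, May 4→Costa, May 5→Mbeki, May 6→Costa, May 7→Chen, May 8→Chen, May 9→Chen+Nakamura, May 10→Costa, May 11→Mbeki+Nakamura, May 12→Mbeki, May 13→Chen.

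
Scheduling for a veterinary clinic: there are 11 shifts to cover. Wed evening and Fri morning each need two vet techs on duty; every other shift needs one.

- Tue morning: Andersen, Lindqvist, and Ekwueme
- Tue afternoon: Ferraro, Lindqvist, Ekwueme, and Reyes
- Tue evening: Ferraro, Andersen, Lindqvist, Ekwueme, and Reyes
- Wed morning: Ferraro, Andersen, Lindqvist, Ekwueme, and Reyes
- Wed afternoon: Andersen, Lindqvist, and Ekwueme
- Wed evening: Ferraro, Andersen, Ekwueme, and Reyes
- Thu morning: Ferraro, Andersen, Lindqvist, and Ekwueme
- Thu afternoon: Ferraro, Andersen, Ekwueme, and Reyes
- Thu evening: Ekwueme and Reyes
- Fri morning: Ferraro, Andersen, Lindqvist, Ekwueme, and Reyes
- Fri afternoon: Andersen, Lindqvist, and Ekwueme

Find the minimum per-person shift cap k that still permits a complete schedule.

With 5 vet techs and 13 worker-slots to fill, someone must work at least ⌈13/5⌉ = 3 shifts, so k ≥ 3.
k = 3 works: Tue morning→Andersen, Tue afternoon→Ferraro, Tue evening→Lindqvist, Wed morning→Lindqvist, Wed afternoon→Andersen, Wed evening→Ekwueme+Reyes, Thu morning→Ferraro, Thu afternoon→Ferraro, Thu evening→Ekwueme, Fri morning→Lindqvist+Ekwueme, Fri afternoon→Andersen.
Loads: Ferraro 3, Andersen 3, Lindqvist 3, Ekwueme 3, Reyes 1 — all ≤ 3.

3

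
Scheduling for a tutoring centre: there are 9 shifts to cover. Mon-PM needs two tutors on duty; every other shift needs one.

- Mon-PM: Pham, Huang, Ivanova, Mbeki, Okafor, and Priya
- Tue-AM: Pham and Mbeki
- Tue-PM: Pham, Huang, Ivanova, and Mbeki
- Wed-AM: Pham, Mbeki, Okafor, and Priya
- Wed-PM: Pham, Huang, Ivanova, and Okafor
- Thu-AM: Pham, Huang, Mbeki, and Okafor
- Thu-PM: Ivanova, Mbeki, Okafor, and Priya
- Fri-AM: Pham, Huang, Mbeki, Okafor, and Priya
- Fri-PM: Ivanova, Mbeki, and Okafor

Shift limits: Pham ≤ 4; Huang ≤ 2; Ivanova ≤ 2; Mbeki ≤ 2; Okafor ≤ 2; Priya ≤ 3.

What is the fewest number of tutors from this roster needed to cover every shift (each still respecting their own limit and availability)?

4

10 slots to fill and no one can take more than 4, so at least ⌈10/4⌉ = 3 tutors are needed.
Any 3 tutors together have capacity at most 4+3+2 = 9 < 10 slots, so 3 can never suffice.
Pham, Huang, Ivanova, and Mbeki alone can cover everything: Mon-PM→Huang+Mbeki, Tue-AM→Pham, Tue-PM→Mbeki, Wed-AM→Pham, Wed-PM→Pham, Thu-AM→Pham, Thu-PM→Ivanova, Fri-AM→Huang, Fri-PM→Ivanova.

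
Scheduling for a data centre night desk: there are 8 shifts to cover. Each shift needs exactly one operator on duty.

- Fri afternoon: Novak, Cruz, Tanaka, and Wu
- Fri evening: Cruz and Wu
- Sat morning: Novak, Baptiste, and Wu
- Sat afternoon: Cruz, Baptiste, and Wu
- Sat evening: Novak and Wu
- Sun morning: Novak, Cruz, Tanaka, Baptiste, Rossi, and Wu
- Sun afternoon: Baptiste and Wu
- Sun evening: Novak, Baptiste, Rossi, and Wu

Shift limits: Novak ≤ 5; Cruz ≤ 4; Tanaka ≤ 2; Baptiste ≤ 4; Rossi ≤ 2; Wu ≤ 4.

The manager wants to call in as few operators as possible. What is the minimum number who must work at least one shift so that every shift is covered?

8 slots to fill and no one can take more than 5, so at least ⌈8/5⌉ = 2 operators are needed.
Novak and Wu alone can cover everything: Fri afternoon→Novak, Fri evening→Wu, Sat morning→Novak, Sat afternoon→Wu, Sat evening→Novak, Sun morning→Novak, Sun afternoon→Wu, Sun evening→Novak.

2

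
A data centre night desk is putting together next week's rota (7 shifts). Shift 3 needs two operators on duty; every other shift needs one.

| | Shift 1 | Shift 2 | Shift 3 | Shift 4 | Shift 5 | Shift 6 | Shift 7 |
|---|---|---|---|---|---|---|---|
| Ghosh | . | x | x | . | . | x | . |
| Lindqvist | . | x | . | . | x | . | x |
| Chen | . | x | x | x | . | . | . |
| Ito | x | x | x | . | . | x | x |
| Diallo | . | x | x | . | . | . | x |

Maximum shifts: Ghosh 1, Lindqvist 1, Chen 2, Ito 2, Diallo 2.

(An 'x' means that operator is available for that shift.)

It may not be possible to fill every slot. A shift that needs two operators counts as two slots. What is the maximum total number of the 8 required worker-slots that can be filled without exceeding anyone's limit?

Total capacity across all operators is 1+1+2+2+2 = 8, and 8 slots are needed, so at most 8 can be filled.
An assignment achieving 8: Shift 1→Ito, Shift 2→Diallo, Shift 3→Chen+Diallo, Shift 4→Chen, Shift 5→Lindqvist, Shift 6→Ghosh, Shift 7→Ito.
Loads: Ghosh 1/1, Lindqvist 1/1, Chen 2/2, Ito 2/2, Diallo 2/2.

8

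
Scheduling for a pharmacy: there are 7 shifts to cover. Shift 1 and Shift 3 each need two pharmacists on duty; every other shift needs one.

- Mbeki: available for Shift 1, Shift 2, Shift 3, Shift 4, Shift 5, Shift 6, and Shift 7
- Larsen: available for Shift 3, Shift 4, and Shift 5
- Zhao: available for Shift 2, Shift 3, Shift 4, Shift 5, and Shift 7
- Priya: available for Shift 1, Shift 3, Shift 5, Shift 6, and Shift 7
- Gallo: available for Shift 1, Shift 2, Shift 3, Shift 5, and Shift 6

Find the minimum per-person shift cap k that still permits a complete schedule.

With 5 pharmacists and 9 worker-slots to fill, someone must work at least ⌈9/5⌉ = 2 shifts, so k ≥ 2.
k = 2 works: Shift 1→Mbeki+Priya, Shift 2→Mbeki, Shift 3→Zhao+Gallo, Shift 4→Larsen, Shift 5→Larsen, Shift 6→Priya, Shift 7→Zhao.
Loads: Mbeki 2, Larsen 2, Zhao 2, Priya 2, Gallo 1 — all ≤ 2.

2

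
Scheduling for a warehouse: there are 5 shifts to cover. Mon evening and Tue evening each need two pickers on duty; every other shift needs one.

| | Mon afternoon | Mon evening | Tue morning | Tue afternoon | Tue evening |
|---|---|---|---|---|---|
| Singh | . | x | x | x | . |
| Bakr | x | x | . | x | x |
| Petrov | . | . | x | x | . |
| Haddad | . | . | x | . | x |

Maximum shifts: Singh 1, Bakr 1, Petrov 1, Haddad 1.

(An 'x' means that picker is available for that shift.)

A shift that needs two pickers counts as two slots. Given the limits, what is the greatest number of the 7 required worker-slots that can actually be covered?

4

Total capacity across all pickers is 1+1+1+1 = 4, and 7 slots are needed, so at most 4 can be filled.
An assignment achieving 4: Mon afternoon→Bakr, Mon evening→Singh, Tue morning→Petrov, Tue evening→Haddad.
Loads: Singh 1/1, Bakr 1/1, Petrov 1/1, Haddad 1/1.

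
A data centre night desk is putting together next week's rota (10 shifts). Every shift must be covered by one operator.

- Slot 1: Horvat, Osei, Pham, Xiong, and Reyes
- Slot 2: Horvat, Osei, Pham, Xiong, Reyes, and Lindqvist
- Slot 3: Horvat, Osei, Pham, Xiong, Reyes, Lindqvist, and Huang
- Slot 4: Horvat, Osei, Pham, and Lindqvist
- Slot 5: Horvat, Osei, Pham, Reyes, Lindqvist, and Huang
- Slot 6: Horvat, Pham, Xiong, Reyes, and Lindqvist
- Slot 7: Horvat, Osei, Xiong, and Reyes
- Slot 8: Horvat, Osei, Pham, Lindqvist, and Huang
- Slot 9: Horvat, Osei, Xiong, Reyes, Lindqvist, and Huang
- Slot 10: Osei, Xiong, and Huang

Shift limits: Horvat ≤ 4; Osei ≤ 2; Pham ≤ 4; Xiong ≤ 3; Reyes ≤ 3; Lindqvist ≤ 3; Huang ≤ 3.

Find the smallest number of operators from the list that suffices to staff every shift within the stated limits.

10 slots to fill and no one can take more than 4, so at least ⌈10/4⌉ = 3 operators are needed.
Horvat, Osei, and Pham alone can cover everything: Slot 1→Horvat, Slot 2→Osei, Slot 3→Pham, Slot 4→Pham, Slot 5→Pham, Slot 6→Horvat, Slot 7→Horvat, Slot 8→Pham, Slot 9→Horvat, Slot 10→Osei.

3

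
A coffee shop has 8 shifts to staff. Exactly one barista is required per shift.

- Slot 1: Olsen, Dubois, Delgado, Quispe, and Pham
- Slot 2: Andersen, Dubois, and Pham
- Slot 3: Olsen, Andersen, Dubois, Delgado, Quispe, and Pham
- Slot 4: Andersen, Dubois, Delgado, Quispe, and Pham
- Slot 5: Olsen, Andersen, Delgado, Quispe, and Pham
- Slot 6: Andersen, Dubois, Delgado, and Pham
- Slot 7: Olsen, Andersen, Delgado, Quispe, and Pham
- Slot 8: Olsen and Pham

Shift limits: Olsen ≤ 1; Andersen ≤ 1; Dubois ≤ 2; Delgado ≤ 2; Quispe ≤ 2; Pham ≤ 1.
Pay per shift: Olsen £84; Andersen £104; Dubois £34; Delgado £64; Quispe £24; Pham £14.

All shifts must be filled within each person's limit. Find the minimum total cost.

£342

Picking the cheapest available barista for each shift independently would cost £112, but that ignores the shift limits.
An optimal schedule: Slot 1→Quispe, Slot 2→Dubois, Slot 3→Olsen, Slot 4→Quispe, Slot 5→Delgado, Slot 6→Dubois, Slot 7→Delgado, Slot 8→Pham.
Total: 24 + 34 + 84 + 24 + 64 + 34 + 64 + 14 = £342.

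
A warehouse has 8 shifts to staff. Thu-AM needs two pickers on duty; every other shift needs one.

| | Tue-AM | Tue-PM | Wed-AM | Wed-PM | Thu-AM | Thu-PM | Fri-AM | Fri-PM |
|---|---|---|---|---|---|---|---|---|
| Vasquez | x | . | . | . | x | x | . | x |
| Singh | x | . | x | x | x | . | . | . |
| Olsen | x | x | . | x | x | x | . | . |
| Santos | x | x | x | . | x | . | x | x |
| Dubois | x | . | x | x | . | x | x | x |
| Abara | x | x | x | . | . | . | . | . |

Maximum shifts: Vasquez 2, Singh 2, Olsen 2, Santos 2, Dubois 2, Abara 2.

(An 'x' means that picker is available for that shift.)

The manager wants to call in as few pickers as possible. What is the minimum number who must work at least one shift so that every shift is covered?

5

9 slots to fill and no one can take more than 2, so at least ⌈9/2⌉ = 5 pickers are needed.
Vasquez, Singh, Olsen, Santos, and Dubois alone can cover everything: Tue-AM→Dubois, Tue-PM→Olsen, Wed-AM→Singh, Wed-PM→Singh, Thu-AM→Olsen+Santos, Thu-PM→Vasquez, Fri-AM→Santos, Fri-PM→Vasquez.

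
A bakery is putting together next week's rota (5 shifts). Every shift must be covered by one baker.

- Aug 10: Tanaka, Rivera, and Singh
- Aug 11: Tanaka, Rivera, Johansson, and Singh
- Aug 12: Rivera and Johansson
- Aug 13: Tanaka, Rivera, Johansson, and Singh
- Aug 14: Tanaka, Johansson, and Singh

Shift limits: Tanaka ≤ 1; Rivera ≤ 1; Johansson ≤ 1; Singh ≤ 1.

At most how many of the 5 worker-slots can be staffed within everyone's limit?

4

Total capacity across all bakers is 1+1+1+1 = 4, and 5 slots are needed, so at most 4 can be filled.
An assignment achieving 4: Aug 10→Tanaka, Aug 11→Singh, Aug 12→Rivera, Aug 14→Johansson.
Loads: Tanaka 1/1, Rivera 1/1, Johansson 1/1, Singh 1/1.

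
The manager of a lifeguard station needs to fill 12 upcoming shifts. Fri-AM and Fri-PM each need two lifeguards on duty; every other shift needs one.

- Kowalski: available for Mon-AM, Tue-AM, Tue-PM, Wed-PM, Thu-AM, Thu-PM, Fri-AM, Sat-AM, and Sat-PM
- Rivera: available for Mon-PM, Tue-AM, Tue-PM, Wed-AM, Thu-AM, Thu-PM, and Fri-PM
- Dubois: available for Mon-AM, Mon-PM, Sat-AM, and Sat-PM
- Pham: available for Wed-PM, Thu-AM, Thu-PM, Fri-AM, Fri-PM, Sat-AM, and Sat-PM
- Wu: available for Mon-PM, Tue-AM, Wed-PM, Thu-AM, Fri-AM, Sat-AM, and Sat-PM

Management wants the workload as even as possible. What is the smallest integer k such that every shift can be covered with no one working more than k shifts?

3

With 5 lifeguards and 14 worker-slots to fill, someone must work at least ⌈14/5⌉ = 3 shifts, so k ≥ 3.
k = 3 works: Mon-AM→Kowalski, Mon-PM→Rivera, Tue-AM→Kowalski, Tue-PM→Kowalski, Wed-AM→Rivera, Wed-PM→Wu, Thu-AM→Wu, Thu-PM→Pham, Fri-AM→Pham+Wu, Fri-PM→Rivera+Pham, Sat-AM→Dubois, Sat-PM→Dubois.
Loads: Kowalski 3, Rivera 3, Dubois 2, Pham 3, Wu 3 — all ≤ 3.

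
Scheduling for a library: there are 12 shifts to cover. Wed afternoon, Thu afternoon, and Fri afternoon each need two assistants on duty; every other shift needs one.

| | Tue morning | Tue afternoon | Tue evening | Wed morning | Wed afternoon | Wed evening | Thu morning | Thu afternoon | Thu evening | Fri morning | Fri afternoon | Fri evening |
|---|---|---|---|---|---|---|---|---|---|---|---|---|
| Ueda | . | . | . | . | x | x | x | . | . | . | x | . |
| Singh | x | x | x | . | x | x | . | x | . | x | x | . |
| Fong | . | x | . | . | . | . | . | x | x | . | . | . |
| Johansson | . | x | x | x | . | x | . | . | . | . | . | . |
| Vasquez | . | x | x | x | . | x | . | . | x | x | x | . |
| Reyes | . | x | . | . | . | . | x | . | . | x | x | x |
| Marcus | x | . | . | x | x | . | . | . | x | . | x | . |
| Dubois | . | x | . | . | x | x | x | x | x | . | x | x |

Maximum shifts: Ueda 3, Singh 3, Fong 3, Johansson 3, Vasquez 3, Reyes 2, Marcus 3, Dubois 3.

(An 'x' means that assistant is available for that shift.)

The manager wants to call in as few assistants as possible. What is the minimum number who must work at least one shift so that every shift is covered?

15 slots to fill and no one can take more than 3, so at least ⌈15/3⌉ = 5 assistants are needed.
Ueda, Singh, Fong, Johansson, and Dubois alone can cover everything: Tue morning→Singh, Tue afternoon→Fong, Tue evening→Johansson, Wed morning→Johansson, Wed afternoon→Ueda+Singh, Wed evening→Johansson, Thu morning→Ueda, Thu afternoon→Fong+Dubois, Thu evening→Fong, Fri morning→Singh, Fri afternoon→Ueda+Dubois, Fri evening→Dubois.

5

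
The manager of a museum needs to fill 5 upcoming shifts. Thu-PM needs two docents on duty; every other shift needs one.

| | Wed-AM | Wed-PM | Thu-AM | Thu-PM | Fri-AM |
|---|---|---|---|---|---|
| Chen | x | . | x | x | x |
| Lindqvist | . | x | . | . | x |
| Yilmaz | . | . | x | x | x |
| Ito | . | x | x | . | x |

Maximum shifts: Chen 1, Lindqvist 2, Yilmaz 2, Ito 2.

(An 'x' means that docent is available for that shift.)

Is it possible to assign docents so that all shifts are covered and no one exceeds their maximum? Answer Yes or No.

Total capacity is 7 and 6 slots are needed, so capacity alone doesn't rule it out.
Shifts {Wed-AM, Thu-PM} need 3 worker-slots in total, but the docents available for any of those shifts (Chen and Yilmaz) can supply at most 2 among them. So no valid schedule exists.

No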